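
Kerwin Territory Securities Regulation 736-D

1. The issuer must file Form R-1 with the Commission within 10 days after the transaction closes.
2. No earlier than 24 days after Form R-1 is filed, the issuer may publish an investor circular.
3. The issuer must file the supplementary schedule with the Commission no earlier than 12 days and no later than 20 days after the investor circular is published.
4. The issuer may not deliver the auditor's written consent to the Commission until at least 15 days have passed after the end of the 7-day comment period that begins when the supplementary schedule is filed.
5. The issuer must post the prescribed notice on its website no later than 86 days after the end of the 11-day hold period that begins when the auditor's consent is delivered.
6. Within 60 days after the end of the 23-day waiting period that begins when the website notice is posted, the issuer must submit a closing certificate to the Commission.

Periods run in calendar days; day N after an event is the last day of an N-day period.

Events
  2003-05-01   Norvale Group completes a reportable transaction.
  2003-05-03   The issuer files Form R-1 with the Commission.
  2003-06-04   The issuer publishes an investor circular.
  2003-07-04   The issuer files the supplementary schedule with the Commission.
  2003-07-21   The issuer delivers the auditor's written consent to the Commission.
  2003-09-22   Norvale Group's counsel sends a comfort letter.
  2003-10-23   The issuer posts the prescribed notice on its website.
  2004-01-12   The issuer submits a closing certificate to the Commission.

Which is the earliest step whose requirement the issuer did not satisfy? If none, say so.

Step 3

(1) due by 2003-05-01 + 10 days = 2003-05-11; completed 2003-05-03, before the deadline.
(2) permitted from 2003-05-03 + 24 days = 2003-05-27 onward; done 2003-06-04 — permitted.
(3) the permitted window runs from 2003-06-04 + 12 = 2003-06-16 to 2003-06-04 + 20 = 2003-06-24; done 2003-07-04 — 10 days after the window closed.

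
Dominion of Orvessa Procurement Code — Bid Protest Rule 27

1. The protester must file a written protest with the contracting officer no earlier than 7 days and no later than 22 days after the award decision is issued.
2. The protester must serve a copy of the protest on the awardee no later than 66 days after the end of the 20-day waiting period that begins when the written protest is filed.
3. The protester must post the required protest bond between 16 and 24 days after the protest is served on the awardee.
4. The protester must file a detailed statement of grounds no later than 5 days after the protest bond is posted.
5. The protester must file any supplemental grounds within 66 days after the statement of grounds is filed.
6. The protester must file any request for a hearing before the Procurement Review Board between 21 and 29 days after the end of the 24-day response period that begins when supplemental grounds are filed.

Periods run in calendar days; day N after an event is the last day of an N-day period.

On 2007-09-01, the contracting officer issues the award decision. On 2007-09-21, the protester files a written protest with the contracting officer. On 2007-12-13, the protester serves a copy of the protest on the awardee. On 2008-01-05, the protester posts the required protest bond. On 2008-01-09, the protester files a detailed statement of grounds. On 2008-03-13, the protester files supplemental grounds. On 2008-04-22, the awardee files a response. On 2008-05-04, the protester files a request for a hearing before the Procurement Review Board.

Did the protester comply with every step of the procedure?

(1) the permitted window runs from 2007-09-01 + 7 = 2007-09-08 to 2007-09-01 + 22 = 2007-09-23; 2007-09-21 falls inside that range.
(2) due by 2007-10-11 + 66 days = 2007-12-16; done 2007-12-13 — timely.
(3) the permitted window runs from 2007-12-13 + 16 = 2007-12-29 to 2007-12-13 + 24 = 2008-01-06; done 2008-01-05, which is between those dates.
(4) due by 2008-01-05 + 5 days = 2008-01-10; done 2008-01-09 — timely.
(5) due by 2008-01-09 + 66 days = 2008-03-15; 2008-03-13 is within that limit.
(6) the permitted window runs from 2008-04-06 + 21 = 2008-04-27 to 2008-04-06 + 29 = 2008-05-05; done 2008-05-04 — within the window.

Yes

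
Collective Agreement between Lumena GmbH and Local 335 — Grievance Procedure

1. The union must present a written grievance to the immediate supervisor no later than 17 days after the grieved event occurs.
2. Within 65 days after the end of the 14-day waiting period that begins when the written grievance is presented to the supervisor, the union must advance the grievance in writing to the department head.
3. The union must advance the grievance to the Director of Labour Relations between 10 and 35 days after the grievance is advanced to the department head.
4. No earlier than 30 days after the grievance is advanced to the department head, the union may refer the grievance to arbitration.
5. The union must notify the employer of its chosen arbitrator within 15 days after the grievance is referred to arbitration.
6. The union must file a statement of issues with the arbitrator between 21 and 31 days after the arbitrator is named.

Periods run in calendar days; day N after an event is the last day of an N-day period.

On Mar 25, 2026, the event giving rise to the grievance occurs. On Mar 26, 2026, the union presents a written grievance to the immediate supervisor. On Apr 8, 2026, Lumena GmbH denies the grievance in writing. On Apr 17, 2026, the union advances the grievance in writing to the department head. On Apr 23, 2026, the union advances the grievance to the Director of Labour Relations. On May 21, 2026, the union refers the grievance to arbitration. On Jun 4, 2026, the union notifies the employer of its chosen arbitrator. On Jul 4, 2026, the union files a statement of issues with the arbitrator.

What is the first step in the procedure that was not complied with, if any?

Step 3

(1) due by Mar 25, 2026 + 17 days = Apr 11, 2026; completed Mar 26, 2026, before the deadline.
(2) due by Apr 9, 2026 + 65 days = Jun 13, 2026; Apr 17, 2026 is within that limit.
(3) the permitted window runs from Apr 17, 2026 + 10 = Apr 27, 2026 to Apr 17, 2026 + 35 = May 22, 2026; Apr 23, 2026 is 4 days too early.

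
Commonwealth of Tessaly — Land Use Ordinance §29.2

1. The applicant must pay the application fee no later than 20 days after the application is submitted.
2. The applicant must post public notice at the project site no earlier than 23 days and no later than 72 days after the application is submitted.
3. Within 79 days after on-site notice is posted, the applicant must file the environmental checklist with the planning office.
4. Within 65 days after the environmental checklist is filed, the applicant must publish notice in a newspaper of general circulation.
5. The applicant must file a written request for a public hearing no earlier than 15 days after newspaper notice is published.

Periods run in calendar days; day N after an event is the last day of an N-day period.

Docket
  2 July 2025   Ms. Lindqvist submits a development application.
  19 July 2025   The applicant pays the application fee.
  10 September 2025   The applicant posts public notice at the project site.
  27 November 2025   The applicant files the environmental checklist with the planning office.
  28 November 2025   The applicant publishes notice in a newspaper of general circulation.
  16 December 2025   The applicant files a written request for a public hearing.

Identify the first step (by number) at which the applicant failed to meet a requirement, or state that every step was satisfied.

(1) due by 2 July 2025 + 20 days = 22 July 2025; done 19 July 2025 — timely.
(2) the permitted window runs from 2 July 2025 + 23 = 25 July 2025 to 2 July 2025 + 72 = 12 September 2025; 10 September 2025 falls inside that range.
(3) due by 10 September 2025 + 79 days = 28 November 2025; completed 27 November 2025, before the deadline.
(4) due by 27 November 2025 + 65 days = 31 January 2026; completed 28 November 2025, before the deadline.
(5) permitted from 28 November 2025 + 15 days = 13 December 2025 onward; done 16 December 2025 — permitted.

None — every step was satisfied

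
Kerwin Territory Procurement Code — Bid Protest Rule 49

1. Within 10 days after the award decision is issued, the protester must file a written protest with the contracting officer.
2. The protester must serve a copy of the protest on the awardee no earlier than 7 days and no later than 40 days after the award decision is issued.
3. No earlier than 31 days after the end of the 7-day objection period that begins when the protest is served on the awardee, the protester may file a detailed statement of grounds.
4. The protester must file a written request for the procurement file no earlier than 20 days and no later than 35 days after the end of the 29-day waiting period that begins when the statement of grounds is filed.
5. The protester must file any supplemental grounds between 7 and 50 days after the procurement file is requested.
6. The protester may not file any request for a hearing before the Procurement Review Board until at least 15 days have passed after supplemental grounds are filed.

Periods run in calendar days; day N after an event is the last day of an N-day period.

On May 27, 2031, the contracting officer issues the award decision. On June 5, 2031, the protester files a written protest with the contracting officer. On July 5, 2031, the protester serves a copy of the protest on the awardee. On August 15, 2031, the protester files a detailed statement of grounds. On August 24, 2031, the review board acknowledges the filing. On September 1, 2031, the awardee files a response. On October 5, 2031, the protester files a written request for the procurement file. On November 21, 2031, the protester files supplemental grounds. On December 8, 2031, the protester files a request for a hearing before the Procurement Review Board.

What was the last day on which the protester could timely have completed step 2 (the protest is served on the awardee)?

Step 2 runs from May 27, 2031, when the award decision is issued. The window is 7–40 days after May 27, 2031; it closes on July 6, 2031.

July 6, 2031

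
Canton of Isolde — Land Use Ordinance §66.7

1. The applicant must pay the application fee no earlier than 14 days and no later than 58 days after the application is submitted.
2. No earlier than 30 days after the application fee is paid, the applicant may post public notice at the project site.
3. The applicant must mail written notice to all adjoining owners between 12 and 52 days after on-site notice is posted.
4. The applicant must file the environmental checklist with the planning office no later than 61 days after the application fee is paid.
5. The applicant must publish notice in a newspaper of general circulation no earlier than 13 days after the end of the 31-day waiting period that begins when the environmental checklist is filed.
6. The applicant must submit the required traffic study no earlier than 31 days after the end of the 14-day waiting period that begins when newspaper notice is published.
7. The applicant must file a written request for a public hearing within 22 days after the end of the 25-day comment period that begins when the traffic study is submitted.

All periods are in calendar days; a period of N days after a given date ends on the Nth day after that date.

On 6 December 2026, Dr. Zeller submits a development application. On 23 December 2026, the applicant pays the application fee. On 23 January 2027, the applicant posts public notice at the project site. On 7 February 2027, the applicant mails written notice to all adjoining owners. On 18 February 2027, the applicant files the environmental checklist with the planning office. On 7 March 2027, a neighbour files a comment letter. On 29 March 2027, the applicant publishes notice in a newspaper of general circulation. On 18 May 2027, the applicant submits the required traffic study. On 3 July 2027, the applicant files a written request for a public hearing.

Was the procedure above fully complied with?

(1) the permitted window runs from 6 December 2026 + 14 = 20 December 2026 to 6 December 2026 + 58 = 2 February 2027; done 23 December 2026 — within the window.
(2) permitted from 23 December 2026 + 30 days = 22 January 2027 onward; done 23 January 2027 — permitted.
(3) the permitted window runs from 23 January 2027 + 12 = 4 February 2027 to 23 January 2027 + 52 = 16 March 2027; 7 February 2027 falls inside that range.
(4) due by 23 December 2026 + 61 days = 22 February 2027; completed 18 February 2027, before the deadline.
(5) permitted from 21 March 2027 + 13 days = 3 April 2027 onward; done 29 March 2027 — 5 days too early.
Later steps need not be reached.

No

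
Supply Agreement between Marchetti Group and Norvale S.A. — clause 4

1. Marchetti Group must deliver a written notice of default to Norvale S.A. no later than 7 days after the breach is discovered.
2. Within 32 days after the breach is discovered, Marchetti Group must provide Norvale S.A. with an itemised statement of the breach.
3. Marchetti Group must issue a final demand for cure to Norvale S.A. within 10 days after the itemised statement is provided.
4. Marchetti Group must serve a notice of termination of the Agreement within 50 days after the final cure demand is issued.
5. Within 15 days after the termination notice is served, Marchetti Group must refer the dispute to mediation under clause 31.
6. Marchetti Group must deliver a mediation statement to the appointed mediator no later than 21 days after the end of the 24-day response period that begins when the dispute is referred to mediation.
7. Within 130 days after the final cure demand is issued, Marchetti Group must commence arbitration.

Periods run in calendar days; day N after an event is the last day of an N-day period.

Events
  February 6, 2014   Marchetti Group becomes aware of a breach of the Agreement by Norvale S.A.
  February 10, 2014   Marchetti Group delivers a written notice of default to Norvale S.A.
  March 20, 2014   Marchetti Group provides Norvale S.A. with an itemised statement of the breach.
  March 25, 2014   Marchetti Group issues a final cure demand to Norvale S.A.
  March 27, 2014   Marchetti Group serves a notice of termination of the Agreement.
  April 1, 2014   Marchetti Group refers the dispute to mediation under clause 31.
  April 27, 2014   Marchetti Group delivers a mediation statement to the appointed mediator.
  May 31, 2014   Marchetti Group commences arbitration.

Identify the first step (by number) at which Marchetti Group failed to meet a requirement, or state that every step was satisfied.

Step 2

Step 1 — counting 7 days from February 6, 2014 (when the breach is discovered) gives a deadline of February 13, 2014; completed February 10, 2014, before the deadline.
Step 2 — counting 32 days from February 6, 2014 (when the breach is discovered) gives a deadline of March 10, 2014; done March 20, 2014 — 10 days late.
The procedure was therefore not followed at step 2.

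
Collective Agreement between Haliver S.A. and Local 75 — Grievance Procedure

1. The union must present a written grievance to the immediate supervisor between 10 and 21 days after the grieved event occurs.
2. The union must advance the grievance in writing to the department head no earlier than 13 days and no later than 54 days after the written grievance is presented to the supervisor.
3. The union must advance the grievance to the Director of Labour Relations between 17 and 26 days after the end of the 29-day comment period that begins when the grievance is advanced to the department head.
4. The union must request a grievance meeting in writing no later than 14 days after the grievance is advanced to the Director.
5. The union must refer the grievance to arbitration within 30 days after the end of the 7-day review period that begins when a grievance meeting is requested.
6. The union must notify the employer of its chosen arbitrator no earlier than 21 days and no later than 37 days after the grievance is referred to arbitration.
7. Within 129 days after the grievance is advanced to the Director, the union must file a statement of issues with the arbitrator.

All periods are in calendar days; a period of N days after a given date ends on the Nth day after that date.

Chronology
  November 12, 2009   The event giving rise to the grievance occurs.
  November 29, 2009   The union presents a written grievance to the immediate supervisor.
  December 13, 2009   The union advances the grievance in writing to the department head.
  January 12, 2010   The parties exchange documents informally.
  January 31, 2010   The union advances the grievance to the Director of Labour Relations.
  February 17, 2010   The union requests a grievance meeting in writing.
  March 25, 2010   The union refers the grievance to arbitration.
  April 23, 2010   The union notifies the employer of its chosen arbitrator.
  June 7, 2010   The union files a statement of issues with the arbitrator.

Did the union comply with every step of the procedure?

No

(1) the permitted window runs from November 12, 2009 + 10 = November 22, 2009 to November 12, 2009 + 21 = December 3, 2009; November 29, 2009 falls inside that range.
(2) the permitted window runs from November 29, 2009 + 13 = December 12, 2009 to November 29, 2009 + 54 = January 22, 2010; December 13, 2009 falls inside that range.
(3) the permitted window runs from January 11, 2010 + 17 = January 28, 2010 to January 11, 2010 + 26 = February 6, 2010; January 31, 2010 falls inside that range.
(4) due by January 31, 2010 + 14 days = February 14, 2010; February 17, 2010 misses that deadline by 3 days.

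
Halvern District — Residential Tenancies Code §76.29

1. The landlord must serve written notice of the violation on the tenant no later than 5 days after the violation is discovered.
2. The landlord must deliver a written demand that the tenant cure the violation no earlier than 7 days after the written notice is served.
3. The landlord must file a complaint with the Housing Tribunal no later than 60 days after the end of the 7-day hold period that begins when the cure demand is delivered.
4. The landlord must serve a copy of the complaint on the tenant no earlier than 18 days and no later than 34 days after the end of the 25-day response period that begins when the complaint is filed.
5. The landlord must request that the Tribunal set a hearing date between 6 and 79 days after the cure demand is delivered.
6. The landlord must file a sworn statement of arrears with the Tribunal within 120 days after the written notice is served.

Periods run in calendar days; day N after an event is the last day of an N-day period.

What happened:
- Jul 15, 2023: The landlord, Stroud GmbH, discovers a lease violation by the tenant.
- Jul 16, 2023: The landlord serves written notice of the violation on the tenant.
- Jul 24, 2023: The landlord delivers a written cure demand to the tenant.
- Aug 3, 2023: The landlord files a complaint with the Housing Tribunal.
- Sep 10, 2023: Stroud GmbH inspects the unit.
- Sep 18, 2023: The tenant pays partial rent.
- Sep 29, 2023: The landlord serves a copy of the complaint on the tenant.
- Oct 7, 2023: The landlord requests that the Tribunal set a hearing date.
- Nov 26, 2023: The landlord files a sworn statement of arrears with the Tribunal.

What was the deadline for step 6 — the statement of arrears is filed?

Step 6 runs from Jul 16, 2023, when the written notice is served. 120 days after Jul 16, 2023 is Nov 13, 2023.

Nov 13, 2023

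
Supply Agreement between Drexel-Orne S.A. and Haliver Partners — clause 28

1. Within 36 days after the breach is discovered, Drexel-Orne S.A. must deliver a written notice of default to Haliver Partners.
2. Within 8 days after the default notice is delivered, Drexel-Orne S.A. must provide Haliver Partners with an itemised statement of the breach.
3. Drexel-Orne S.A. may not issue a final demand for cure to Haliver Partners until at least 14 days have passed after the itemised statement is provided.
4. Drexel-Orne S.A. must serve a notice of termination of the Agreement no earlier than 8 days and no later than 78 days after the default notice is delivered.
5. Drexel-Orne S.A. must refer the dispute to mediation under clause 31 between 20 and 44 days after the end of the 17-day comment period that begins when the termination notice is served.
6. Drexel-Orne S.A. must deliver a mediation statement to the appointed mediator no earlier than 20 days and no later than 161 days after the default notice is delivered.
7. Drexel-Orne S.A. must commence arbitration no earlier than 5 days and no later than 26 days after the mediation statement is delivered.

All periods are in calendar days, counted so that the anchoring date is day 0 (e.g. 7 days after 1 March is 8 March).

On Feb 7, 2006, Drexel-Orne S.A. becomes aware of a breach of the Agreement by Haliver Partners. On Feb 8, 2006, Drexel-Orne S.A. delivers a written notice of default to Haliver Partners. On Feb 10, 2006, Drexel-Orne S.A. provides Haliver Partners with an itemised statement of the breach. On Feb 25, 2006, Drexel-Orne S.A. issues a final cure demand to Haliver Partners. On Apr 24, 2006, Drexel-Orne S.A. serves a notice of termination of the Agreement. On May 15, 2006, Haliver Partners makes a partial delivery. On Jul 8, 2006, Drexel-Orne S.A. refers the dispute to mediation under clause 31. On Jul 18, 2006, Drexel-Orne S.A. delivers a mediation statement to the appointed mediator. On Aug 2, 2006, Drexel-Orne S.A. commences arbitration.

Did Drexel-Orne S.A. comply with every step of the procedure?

(1) due by Feb 7, 2006 + 36 days = Mar 15, 2006; Feb 8, 2006 is within that limit.
(2) due by Feb 8, 2006 + 8 days = Feb 16, 2006; Feb 10, 2006 is within that limit.
(3) permitted from Feb 10, 2006 + 14 days = Feb 24, 2006 onward; done Feb 25, 2006 — permitted.
(4) the permitted window runs from Feb 8, 2006 + 8 = Feb 16, 2006 to Feb 8, 2006 + 78 = Apr 27, 2006; Apr 24, 2006 falls inside that range.
(5) the permitted window runs from May 11, 2006 + 20 = May 31, 2006 to May 11, 2006 + 44 = Jun 24, 2006; Jul 8, 2006 is 14 days past the end of the window.
The analysis stops there.

No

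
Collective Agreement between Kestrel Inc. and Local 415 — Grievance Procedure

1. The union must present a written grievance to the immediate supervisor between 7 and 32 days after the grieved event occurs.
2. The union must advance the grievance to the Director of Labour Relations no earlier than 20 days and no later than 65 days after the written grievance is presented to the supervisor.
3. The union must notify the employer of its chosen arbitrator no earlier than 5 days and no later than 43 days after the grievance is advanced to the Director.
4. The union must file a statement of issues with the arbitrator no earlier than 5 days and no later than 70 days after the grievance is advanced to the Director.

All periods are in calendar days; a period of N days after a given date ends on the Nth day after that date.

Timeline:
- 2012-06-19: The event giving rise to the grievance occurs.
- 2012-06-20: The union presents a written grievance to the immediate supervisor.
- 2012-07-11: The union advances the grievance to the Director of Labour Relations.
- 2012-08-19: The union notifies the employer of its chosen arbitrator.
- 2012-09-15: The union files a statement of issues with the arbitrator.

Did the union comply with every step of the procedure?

(1) the permitted window runs from 2012-06-19 + 7 = 2012-06-26 to 2012-06-19 + 32 = 2012-07-21; done 2012-06-20 — 6 days before the window opened.
The analysis stops there.

No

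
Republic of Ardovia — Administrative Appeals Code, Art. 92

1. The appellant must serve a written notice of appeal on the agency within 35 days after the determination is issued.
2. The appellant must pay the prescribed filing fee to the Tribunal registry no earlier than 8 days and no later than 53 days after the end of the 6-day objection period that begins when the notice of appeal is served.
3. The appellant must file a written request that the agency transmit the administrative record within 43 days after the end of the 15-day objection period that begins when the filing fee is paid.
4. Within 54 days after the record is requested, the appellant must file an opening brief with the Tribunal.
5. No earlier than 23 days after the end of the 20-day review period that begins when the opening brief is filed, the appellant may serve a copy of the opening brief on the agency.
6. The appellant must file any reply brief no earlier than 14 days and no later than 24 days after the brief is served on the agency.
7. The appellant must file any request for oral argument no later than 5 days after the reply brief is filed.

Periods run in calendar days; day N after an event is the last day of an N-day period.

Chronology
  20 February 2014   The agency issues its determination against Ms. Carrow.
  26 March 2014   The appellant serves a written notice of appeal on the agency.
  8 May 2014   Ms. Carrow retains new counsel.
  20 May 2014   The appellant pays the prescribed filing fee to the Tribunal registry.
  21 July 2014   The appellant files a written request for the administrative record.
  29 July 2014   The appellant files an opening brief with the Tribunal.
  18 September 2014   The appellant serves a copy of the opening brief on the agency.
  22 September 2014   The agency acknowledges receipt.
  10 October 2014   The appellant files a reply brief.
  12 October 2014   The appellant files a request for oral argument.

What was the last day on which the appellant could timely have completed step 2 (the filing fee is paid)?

The notice of appeal is served on 26 March 2014; the 6-day objection period therefore ends 1 April 2014, and step 2 runs from that date. The window is 8–53 days after 1 April 2014; it closes on 24 May 2014.

24 May 2014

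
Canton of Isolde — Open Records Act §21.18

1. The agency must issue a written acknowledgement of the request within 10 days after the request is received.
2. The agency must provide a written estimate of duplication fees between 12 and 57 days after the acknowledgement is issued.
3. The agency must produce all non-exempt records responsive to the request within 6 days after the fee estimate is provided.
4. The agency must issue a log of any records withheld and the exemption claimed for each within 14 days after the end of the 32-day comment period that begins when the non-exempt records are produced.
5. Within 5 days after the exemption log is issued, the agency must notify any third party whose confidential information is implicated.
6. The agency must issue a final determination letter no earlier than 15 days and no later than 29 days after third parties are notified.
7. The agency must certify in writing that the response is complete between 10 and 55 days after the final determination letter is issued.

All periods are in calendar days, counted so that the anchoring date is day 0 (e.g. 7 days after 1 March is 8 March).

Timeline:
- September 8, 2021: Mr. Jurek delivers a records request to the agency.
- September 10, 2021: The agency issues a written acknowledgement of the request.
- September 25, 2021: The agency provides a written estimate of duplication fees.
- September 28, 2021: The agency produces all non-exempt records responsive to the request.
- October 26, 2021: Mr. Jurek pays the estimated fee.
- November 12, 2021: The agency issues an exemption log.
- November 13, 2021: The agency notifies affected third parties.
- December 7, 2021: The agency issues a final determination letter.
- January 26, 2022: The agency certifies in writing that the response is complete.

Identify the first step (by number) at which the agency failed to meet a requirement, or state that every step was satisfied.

None — every step was satisfied

Step 1: 10 days after September 8, 2021 (when the request is received) is September 18, 2021; September 10, 2021 is within that limit.
Step 2: the window is 12–57 days after September 10, 2021 (when the acknowledgement is issued), so September 22, 2021 through November 6, 2021; September 25, 2021 falls inside that range.
Step 3: 6 days after September 25, 2021 (when the fee estimate is provided) is October 1, 2021; completed September 28, 2021, before the deadline.
Step 4: 14 days after October 30, 2021 (end of the 32-day comment period, which began when the non-exempt records are produced on September 28, 2021) is November 13, 2021; completed November 12, 2021, before the deadline.
Step 5: 5 days after November 12, 2021 (when the exemption log is issued) is November 17, 2021; November 13, 2021 is within that limit.
Step 6: the window is 15–29 days after November 13, 2021 (when third parties are notified), so November 28, 2021 through December 12, 2021; December 7, 2021 falls inside that range.
Step 7: the window is 10–55 days after December 7, 2021 (when the final determination letter is issued), so December 17, 2021 through January 31, 2022; done January 26, 2022, which is between those dates.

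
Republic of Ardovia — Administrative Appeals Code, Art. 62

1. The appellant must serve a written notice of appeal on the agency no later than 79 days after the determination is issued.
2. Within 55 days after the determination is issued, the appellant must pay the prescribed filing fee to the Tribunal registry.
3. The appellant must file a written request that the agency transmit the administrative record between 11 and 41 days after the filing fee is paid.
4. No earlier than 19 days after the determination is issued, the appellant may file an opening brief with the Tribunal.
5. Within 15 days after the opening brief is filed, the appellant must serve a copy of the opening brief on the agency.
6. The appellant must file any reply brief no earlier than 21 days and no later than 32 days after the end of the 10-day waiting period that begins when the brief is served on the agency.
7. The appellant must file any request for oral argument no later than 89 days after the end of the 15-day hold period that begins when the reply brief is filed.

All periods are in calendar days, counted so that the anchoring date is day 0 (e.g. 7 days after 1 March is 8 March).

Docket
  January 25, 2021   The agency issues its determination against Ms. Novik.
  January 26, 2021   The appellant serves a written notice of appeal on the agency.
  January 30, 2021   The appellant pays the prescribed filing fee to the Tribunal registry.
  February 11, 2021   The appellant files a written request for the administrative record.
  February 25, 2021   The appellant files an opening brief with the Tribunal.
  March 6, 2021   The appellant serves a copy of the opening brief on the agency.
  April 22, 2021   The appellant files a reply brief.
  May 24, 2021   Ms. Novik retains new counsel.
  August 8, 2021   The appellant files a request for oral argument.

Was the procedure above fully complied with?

No

(1) due by January 25, 2021 + 79 days = April 14, 2021; completed January 26, 2021, before the deadline.
(2) due by January 25, 2021 + 55 days = March 21, 2021; January 30, 2021 is within that limit.
(3) the permitted window runs from January 30, 2021 + 11 = February 10, 2021 to January 30, 2021 + 41 = March 12, 2021; done February 11, 2021 — within the window.
(4) permitted from January 25, 2021 + 19 days = February 13, 2021 onward; done February 25, 2021, after the minimum wait.
(5) due by February 25, 2021 + 15 days = March 12, 2021; completed March 6, 2021, before the deadline.
(6) the permitted window runs from March 16, 2021 + 21 = April 6, 2021 to March 16, 2021 + 32 = April 17, 2021; done April 22, 2021 — 5 days after the window closed.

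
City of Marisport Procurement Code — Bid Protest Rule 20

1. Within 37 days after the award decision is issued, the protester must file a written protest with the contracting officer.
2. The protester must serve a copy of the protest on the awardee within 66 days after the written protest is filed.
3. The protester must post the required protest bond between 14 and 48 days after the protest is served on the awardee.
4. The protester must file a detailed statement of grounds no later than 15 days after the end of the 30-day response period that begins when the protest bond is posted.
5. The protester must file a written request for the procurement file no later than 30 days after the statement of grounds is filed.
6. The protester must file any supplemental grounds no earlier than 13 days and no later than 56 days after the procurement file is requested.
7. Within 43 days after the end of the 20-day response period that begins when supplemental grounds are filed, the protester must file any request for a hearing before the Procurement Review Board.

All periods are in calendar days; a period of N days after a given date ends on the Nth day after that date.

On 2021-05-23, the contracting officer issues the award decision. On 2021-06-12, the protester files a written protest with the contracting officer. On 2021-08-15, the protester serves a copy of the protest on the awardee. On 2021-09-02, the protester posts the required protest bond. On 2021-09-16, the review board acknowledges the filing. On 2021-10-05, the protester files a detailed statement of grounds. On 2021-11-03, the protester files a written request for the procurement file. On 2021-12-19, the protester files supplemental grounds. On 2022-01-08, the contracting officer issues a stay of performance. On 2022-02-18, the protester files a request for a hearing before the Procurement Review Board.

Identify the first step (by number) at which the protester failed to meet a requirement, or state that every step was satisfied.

None — every step was satisfied

Step 1: 37 days after 2021-05-23 (when the award decision is issued) is 2021-06-29; done 2021-06-12 — timely.
Step 2: 66 days after 2021-06-12 (when the written protest is filed) is 2021-08-17; done 2021-08-15 — timely.
Step 3: the window is 14–48 days after 2021-08-15 (when the protest is served on the awardee), so 2021-08-29 through 2021-10-02; done 2021-09-02, which is between those dates.
Step 4: 15 days after 2021-10-02 (end of the 30-day response period, which began when the protest bond is posted on 2021-09-02) is 2021-10-17; done 2021-10-05 — timely.
Step 5: 30 days after 2021-10-05 (when the statement of grounds is filed) is 2021-11-04; 2021-11-03 is within that limit.
Step 6: the window is 13–56 days after 2021-11-03 (when the procurement file is requested), so 2021-11-16 through 2021-12-29; done 2021-12-19 — within the window.
Step 7: 43 days after 2022-01-08 (end of the 20-day response period, which began when supplemental grounds are filed on 2021-12-19) is 2022-02-20; done 2022-02-18 — timely.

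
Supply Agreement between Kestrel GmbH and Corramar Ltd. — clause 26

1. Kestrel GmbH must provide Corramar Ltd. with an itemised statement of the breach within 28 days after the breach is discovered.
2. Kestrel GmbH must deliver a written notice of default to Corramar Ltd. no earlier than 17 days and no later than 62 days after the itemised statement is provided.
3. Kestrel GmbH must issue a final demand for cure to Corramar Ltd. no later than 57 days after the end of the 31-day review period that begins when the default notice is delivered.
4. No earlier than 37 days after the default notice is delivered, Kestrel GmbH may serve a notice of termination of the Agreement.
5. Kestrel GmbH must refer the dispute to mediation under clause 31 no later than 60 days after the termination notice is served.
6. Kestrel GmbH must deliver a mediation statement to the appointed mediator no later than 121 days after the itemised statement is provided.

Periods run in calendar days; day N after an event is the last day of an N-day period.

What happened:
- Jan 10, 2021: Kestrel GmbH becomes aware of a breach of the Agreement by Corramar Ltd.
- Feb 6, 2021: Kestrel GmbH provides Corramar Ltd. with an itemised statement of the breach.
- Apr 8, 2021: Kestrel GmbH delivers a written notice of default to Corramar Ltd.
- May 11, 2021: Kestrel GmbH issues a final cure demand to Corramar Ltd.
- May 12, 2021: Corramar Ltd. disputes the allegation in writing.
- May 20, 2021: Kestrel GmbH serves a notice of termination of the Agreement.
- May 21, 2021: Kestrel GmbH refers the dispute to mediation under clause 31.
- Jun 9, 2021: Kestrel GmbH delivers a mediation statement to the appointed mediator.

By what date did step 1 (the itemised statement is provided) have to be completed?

Feb 7, 2021

Step 1 runs from Jan 10, 2021, when the breach is discovered. 28 days after Jan 10, 2021 is Feb 7, 2021.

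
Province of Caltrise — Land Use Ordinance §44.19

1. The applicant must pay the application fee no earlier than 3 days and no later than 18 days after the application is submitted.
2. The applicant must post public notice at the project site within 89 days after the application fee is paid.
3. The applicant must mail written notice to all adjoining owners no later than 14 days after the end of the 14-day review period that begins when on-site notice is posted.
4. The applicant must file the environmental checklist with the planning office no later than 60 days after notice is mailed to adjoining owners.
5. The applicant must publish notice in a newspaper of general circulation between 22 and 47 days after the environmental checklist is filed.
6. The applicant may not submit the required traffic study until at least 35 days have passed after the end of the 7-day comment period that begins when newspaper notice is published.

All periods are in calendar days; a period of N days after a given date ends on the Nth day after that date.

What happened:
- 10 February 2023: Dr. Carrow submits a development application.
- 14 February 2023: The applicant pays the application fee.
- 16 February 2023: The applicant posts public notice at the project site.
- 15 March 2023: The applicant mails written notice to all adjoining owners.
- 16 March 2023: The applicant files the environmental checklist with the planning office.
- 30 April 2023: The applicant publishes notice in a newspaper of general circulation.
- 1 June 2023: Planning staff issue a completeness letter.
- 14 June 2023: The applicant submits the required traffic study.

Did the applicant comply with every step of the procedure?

Step 1 — 3 and 18 days from 10 February 2023 (when the application is submitted) are 13 February 2023 and 28 February 2023 respectively; done 14 February 2023, which is between those dates.
Step 2 — counting 89 days from 14 February 2023 (when the application fee is paid) gives a deadline of 14 May 2023; done 16 February 2023 — timely.
Step 3 — counting 14 days from 2 March 2023 (end of the 14-day review period, which began when on-site notice is posted on 16 February 2023) gives a deadline of 16 March 2023; completed 15 March 2023, before the deadline.
Step 4 — counting 60 days from 15 March 2023 (when notice is mailed to adjoining owners) gives a deadline of 14 May 2023; 16 March 2023 is within that limit.
Step 5 — 22 and 47 days from 16 March 2023 (when the environmental checklist is filed) are 7 April 2023 and 2 May 2023 respectively; 30 April 2023 falls inside that range.
Step 6 — must wait 35 days from 7 May 2023 (end of the 7-day comment period, which began when newspaper notice is published on 30 April 2023), so not before 11 June 2023; done 14 June 2023, after the minimum wait.

Yes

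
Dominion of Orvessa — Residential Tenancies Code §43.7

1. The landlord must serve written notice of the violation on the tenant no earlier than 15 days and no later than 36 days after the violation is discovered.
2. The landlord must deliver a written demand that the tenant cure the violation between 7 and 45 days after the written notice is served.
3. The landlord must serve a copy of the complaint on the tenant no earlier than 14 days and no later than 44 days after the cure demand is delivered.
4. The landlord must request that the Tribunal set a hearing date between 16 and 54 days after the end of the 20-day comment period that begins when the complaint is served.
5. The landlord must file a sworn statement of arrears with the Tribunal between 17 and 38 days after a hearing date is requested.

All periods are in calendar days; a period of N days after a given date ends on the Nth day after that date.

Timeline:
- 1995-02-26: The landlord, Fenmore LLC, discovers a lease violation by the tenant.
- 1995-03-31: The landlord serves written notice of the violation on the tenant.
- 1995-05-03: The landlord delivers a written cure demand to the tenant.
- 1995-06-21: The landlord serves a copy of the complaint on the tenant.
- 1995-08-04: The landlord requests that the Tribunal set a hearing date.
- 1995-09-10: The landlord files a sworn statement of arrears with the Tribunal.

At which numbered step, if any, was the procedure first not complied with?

Step 1: the window is 15–36 days after 1995-02-26 (when the violation is discovered), so 1995-03-13 through 1995-04-03; 1995-03-31 falls inside that range.
Step 2: the window is 7–45 days after 1995-03-31 (when the written notice is served), so 1995-04-07 through 1995-05-15; 1995-05-03 falls inside that range.
Step 3: the window is 14–44 days after 1995-05-03 (when the cure demand is delivered), so 1995-05-17 through 1995-06-16; done 1995-06-21 — 5 days after the window closed.
The procedure was therefore not followed at step 3.

Step 3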